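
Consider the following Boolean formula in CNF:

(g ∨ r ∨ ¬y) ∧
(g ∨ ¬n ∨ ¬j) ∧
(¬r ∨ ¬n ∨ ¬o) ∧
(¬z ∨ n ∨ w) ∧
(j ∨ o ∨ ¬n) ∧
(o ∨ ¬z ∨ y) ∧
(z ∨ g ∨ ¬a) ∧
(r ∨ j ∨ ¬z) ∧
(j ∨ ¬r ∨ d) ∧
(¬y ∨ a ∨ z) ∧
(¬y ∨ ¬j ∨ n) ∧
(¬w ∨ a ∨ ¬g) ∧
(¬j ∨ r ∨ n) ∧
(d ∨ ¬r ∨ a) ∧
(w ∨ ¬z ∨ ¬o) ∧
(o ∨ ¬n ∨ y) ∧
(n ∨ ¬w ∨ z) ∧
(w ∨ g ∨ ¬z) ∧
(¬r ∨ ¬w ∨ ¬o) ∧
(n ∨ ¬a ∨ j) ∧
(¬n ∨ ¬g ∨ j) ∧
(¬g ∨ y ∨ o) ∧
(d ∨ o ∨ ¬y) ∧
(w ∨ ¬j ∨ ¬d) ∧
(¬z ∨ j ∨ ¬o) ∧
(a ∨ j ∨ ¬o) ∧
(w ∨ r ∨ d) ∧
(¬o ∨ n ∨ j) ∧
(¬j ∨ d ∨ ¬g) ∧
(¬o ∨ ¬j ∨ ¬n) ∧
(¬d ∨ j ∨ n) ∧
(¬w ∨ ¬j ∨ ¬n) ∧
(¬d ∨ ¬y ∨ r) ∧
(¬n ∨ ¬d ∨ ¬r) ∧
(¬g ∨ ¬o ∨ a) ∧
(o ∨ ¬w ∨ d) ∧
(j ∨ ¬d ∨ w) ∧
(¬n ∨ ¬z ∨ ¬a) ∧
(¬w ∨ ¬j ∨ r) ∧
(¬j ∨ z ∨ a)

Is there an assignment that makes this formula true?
No

No, the formula is not satisfiable.

No assignment of truth values to the variables can make all 40 clauses true simultaneously.

The formula is UNSAT (unsatisfiable).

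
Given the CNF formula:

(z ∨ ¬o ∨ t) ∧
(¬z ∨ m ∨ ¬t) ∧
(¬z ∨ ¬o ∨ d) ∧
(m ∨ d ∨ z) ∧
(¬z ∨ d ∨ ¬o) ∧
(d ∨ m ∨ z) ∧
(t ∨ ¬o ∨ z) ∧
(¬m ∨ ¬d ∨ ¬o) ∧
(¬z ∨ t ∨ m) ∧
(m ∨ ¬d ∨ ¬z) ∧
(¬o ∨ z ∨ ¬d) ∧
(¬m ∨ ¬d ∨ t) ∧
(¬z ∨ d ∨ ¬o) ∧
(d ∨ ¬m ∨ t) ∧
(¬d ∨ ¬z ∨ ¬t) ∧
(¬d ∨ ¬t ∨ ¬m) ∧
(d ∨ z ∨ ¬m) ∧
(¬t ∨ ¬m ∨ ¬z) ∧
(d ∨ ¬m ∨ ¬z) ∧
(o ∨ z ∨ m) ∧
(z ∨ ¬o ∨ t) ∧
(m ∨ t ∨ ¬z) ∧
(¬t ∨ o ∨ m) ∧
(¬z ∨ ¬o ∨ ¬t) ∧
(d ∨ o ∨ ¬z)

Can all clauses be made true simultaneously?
No

No, the formula is not satisfiable.

No assignment of truth values to the variables can make all 25 clauses true simultaneously.

The formula is UNSAT (unsatisfiable).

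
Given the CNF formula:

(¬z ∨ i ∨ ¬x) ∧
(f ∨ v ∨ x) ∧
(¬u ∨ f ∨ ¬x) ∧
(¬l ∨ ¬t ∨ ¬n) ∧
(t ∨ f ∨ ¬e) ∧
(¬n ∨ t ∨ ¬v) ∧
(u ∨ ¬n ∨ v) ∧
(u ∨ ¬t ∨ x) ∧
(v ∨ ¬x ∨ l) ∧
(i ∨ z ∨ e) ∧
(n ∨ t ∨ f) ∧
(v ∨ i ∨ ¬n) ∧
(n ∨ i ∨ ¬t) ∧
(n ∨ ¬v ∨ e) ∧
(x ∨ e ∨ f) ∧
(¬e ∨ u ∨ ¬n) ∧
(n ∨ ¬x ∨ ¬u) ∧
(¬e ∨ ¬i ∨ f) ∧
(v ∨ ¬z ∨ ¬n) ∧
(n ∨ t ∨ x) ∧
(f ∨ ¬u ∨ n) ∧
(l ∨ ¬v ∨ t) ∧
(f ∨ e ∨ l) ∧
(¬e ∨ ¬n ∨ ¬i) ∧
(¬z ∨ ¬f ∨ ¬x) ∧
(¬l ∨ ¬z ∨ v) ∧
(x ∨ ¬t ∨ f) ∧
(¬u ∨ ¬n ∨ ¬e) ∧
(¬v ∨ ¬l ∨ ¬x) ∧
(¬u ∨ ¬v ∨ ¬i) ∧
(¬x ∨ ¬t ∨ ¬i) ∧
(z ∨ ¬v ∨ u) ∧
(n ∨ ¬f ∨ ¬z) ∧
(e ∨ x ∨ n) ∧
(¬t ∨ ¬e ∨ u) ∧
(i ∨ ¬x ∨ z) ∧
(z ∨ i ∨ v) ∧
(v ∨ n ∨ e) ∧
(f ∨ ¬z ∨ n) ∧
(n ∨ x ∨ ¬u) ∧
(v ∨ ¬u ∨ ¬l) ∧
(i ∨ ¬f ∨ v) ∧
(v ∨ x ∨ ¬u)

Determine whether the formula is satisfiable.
Yes

Yes, the formula is satisfiable.

One satisfying assignment is: x=True, n=False, f=True, t=False, z=False, i=True, e=True, l=True, u=False, v=False

Verification: With this assignment, all 43 clauses evaluate to true.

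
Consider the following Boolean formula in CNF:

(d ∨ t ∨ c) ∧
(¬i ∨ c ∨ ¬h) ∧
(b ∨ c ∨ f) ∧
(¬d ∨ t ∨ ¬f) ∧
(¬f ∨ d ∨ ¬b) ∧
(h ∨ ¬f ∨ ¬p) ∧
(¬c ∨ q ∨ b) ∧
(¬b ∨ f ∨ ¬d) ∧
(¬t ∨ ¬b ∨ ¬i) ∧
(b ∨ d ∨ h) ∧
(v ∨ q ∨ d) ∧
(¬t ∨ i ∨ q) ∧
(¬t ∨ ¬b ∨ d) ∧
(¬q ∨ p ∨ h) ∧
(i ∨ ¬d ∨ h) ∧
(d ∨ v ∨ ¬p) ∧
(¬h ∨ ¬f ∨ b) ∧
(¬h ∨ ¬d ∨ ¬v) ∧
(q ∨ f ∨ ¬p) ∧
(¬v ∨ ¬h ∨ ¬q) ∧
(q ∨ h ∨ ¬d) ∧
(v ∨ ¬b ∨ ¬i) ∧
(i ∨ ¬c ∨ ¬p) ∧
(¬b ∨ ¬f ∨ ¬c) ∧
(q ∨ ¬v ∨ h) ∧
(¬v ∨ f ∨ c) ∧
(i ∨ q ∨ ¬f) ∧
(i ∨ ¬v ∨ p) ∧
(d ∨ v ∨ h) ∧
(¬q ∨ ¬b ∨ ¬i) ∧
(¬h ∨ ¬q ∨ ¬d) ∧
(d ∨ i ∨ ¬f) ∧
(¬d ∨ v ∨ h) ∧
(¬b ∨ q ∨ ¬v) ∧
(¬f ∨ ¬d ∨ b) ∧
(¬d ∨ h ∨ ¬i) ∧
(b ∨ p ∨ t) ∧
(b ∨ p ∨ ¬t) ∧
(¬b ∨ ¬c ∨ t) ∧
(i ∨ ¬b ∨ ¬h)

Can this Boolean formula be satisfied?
No

No, the formula is not satisfiable.

No assignment of truth values to the variables can make all 40 clauses true simultaneously.

The formula is UNSAT (unsatisfiable).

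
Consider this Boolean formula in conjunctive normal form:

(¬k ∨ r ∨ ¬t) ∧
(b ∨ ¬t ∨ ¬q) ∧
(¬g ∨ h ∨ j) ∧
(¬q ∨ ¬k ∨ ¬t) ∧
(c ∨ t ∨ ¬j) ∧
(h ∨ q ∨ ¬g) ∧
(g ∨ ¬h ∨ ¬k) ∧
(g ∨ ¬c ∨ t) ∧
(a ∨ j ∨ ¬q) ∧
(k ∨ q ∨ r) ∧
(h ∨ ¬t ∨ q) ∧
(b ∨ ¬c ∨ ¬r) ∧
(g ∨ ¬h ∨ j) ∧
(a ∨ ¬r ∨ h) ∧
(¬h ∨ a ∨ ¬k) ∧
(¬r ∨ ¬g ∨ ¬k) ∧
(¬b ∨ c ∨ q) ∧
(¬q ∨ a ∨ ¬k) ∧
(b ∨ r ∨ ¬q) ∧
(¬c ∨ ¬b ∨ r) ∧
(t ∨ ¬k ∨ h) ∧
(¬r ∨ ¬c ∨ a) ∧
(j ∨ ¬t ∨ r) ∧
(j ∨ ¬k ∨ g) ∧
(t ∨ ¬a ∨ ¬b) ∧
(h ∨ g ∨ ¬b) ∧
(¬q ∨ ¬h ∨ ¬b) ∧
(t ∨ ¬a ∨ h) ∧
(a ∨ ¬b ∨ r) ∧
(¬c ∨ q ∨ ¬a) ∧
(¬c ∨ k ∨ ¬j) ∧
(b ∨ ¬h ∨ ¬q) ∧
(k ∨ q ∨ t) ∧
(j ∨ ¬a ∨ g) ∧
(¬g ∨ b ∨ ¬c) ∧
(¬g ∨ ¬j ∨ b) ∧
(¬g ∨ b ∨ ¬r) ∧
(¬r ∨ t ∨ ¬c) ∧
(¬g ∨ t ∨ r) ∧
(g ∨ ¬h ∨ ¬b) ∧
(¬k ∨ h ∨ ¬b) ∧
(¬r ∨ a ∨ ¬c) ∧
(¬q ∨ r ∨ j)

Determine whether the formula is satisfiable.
Yes

Yes, the formula is satisfiable.

One satisfying assignment is: h=True, t=True, r=True, q=False, k=False, c=False, j=True, b=False, g=False, a=False

Verification: With this assignment, all 43 clauses evaluate to true.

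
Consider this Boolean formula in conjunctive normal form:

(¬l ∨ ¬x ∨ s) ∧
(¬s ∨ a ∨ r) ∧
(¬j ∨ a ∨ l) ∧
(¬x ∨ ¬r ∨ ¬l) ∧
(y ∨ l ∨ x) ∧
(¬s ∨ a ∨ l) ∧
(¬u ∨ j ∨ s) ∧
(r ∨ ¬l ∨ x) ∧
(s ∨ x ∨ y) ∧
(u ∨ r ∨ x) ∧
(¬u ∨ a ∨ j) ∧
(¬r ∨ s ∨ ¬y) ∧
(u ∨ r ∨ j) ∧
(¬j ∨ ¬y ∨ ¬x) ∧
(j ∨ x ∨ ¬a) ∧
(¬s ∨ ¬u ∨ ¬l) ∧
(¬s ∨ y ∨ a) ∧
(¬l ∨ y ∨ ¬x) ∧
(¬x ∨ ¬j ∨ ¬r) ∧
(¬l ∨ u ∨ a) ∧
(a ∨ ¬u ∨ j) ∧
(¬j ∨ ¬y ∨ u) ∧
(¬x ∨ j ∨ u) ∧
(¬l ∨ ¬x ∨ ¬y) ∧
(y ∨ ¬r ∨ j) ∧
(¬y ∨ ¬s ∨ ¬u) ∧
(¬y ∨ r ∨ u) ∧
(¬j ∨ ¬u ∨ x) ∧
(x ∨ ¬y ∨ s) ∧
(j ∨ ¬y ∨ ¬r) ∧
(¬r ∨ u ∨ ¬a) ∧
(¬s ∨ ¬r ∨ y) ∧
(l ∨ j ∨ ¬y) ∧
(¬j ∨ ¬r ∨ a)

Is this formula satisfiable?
Yes

Yes, the formula is satisfiable.

One satisfying assignment is: s=True, r=False, x=True, j=False, u=True, l=False, a=True, y=False

Verification: With this assignment, all 34 clauses evaluate to true.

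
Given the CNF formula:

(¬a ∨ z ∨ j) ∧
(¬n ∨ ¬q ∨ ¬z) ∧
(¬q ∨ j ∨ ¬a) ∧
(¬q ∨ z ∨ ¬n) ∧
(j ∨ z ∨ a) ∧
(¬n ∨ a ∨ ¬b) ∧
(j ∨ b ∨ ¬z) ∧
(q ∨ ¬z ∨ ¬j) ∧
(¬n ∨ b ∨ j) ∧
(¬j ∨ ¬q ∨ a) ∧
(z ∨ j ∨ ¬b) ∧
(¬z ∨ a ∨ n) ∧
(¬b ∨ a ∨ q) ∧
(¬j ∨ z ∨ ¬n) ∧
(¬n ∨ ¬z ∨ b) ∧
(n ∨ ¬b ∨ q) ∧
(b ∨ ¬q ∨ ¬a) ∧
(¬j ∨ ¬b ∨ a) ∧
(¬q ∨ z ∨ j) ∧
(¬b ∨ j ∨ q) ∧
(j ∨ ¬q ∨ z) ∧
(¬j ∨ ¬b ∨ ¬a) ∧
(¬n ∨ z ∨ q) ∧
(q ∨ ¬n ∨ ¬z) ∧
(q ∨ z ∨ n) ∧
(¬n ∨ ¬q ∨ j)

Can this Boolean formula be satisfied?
No

No, the formula is not satisfiable.

No assignment of truth values to the variables can make all 26 clauses true simultaneously.

The formula is UNSAT (unsatisfiable).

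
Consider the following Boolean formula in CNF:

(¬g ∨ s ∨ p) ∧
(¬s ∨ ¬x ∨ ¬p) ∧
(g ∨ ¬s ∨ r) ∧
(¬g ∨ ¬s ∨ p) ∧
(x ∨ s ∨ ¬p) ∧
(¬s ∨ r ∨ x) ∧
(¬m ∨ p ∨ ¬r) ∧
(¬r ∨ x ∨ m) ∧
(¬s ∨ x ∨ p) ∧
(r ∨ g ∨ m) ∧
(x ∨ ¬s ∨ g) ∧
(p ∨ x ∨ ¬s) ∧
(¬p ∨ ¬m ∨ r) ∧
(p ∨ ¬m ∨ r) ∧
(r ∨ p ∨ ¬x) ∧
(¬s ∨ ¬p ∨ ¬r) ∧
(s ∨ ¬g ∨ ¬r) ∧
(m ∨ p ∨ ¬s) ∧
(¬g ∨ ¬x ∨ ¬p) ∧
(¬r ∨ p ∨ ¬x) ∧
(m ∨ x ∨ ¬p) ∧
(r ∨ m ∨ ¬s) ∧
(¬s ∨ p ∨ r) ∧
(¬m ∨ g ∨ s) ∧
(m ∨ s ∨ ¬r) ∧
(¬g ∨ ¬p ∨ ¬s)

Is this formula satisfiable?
No

No, the formula is not satisfiable.

No assignment of truth values to the variables can make all 26 clauses true simultaneously.

The formula is UNSAT (unsatisfiable).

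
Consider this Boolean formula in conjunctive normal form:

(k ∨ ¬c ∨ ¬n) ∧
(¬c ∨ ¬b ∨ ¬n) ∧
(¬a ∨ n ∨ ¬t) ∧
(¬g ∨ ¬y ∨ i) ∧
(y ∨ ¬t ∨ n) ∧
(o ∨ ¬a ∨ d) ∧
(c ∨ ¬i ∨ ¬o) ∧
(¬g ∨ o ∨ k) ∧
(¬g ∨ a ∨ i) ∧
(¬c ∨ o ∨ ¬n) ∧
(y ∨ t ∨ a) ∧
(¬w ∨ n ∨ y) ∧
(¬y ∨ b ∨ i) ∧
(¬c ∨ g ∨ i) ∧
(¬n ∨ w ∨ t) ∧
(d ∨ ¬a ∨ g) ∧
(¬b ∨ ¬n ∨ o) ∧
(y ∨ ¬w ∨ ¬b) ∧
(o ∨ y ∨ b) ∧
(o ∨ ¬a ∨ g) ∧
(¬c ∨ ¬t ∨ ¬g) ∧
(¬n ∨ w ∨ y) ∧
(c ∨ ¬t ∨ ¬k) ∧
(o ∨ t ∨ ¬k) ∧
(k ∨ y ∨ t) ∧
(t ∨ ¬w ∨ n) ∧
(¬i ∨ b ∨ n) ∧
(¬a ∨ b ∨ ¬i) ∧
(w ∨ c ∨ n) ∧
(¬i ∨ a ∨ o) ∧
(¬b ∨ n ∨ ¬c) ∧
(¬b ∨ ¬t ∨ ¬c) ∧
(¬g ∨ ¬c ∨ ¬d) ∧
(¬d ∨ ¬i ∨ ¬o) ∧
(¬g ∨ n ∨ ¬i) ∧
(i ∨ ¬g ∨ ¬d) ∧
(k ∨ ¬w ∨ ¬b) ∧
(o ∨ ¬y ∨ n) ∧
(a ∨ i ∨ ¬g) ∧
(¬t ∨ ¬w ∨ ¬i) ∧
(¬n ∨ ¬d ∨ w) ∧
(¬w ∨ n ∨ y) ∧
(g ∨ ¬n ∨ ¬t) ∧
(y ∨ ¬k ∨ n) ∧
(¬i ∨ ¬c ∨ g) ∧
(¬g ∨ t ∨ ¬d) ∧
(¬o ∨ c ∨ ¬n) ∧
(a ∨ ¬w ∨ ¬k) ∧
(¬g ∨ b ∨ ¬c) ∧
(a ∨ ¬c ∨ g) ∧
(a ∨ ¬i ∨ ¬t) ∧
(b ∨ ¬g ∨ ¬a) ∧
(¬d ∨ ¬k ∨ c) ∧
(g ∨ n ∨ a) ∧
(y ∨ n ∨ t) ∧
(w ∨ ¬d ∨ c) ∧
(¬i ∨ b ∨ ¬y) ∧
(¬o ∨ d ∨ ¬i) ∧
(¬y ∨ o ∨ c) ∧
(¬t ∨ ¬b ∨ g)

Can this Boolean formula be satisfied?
No

No, the formula is not satisfiable.

No assignment of truth values to the variables can make all 60 clauses true simultaneously.

The formula is UNSAT (unsatisfiable).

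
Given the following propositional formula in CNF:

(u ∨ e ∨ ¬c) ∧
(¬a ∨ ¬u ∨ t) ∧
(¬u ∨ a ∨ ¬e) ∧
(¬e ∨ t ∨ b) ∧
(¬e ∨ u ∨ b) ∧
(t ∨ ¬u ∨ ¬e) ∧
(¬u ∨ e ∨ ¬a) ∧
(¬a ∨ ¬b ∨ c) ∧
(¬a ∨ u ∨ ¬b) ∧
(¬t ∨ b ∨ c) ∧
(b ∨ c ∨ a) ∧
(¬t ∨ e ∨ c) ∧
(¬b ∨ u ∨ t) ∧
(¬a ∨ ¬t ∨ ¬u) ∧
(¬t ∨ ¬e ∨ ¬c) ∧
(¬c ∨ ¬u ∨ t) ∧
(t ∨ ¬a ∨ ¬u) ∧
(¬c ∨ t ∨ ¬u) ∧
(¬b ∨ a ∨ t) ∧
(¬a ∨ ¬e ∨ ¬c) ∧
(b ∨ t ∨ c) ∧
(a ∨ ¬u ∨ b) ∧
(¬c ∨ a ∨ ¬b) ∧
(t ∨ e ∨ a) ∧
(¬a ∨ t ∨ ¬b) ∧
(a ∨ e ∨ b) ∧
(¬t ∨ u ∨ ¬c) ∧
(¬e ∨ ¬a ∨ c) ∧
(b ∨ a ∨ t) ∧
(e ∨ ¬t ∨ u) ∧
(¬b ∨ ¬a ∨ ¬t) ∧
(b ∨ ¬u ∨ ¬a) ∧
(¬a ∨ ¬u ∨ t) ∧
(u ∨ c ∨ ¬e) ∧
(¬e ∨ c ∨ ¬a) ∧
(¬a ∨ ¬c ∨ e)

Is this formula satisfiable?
No

No, the formula is not satisfiable.

No assignment of truth values to the variables can make all 36 clauses true simultaneously.

The formula is UNSAT (unsatisfiable).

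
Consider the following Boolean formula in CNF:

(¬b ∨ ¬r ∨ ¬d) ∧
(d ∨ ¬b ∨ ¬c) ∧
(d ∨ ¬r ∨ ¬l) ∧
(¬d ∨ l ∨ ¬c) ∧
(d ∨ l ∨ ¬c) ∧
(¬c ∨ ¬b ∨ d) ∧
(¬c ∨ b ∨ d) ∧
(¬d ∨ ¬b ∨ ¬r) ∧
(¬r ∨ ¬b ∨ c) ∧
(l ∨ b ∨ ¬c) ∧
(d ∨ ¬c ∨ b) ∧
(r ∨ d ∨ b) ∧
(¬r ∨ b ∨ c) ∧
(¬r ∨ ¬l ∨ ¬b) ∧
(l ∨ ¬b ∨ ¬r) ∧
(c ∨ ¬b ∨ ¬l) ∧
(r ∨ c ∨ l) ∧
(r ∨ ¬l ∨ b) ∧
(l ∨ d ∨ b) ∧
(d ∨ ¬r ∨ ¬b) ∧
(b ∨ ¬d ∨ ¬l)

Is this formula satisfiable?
Yes

Yes, the formula is satisfiable.

One satisfying assignment is: b=True, l=True, d=True, c=True, r=False

Verification: With this assignment, all 21 clauses evaluate to true.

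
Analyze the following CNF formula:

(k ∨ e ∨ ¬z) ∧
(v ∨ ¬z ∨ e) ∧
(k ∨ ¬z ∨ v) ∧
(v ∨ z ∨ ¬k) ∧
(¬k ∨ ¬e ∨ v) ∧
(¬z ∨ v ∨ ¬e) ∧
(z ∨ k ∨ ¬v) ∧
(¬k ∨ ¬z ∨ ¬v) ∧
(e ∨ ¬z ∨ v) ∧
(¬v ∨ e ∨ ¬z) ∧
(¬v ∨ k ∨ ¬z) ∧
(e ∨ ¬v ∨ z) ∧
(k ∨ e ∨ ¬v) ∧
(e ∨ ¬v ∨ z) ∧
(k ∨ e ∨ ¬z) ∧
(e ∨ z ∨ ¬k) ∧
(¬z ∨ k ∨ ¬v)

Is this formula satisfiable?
Yes

Yes, the formula is satisfiable.

One satisfying assignment is: k=False, e=False, v=False, z=False

Verification: With this assignment, all 17 clauses evaluate to true.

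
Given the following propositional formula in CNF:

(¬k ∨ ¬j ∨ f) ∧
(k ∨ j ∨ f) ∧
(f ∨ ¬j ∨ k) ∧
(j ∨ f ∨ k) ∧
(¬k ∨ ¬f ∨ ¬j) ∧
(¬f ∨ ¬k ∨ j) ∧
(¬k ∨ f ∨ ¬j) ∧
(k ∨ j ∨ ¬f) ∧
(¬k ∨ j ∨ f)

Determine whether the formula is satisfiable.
Yes

Yes, the formula is satisfiable.

One satisfying assignment is: k=False, f=True, j=True

Verification: With this assignment, all 9 clauses evaluate to true.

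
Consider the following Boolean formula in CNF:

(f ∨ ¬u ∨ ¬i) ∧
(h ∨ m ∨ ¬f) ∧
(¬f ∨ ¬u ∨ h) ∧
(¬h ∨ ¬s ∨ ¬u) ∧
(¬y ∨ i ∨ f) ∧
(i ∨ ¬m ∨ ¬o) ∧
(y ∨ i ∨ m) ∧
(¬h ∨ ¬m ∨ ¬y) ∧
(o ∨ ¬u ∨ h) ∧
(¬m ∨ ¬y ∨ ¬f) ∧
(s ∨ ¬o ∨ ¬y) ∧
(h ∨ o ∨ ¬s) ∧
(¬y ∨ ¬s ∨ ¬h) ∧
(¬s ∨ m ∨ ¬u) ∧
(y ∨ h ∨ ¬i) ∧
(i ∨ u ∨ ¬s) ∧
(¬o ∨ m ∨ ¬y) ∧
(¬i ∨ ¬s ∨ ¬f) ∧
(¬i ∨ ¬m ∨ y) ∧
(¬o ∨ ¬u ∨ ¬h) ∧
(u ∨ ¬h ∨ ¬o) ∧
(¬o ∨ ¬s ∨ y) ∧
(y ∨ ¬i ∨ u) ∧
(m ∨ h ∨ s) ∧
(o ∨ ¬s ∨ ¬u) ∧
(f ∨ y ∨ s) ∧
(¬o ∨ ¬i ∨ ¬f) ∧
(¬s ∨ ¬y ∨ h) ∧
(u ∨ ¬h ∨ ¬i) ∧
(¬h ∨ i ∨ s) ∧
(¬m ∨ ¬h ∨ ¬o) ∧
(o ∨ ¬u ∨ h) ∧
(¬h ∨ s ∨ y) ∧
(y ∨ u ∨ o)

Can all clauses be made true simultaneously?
Yes

Yes, the formula is satisfiable.

One satisfying assignment is: h=False, o=False, f=False, m=True, u=False, i=True, s=False, y=True

Verification: With this assignment, all 34 clauses evaluate to true.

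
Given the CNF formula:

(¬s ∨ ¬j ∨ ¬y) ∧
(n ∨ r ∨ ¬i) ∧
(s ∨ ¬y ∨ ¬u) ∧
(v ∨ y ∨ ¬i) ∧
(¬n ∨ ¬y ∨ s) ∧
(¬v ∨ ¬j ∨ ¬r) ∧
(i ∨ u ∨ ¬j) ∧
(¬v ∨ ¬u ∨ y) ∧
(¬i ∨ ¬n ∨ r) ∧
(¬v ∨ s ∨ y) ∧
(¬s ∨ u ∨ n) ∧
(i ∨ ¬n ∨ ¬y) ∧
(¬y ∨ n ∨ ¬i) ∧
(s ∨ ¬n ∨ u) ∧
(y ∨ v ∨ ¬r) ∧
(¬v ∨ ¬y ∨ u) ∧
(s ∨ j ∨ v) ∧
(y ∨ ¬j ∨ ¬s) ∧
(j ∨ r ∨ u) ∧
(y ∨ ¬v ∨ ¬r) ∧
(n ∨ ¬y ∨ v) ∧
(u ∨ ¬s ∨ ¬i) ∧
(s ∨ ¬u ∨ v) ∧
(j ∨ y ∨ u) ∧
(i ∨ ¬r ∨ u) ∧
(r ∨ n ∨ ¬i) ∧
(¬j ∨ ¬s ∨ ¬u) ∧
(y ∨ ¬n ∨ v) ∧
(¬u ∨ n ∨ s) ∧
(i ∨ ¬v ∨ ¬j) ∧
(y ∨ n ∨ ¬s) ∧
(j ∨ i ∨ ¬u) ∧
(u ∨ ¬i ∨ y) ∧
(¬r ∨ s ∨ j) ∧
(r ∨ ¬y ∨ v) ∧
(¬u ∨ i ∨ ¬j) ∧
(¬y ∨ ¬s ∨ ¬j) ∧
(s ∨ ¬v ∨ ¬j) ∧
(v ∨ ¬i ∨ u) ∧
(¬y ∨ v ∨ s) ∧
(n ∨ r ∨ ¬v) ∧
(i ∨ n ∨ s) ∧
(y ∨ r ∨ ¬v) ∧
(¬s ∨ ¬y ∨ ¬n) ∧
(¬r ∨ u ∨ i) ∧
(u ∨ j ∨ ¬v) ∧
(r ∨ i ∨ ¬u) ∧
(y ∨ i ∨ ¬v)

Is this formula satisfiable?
No

No, the formula is not satisfiable.

No assignment of truth values to the variables can make all 48 clauses true simultaneously.

The formula is UNSAT (unsatisfiable).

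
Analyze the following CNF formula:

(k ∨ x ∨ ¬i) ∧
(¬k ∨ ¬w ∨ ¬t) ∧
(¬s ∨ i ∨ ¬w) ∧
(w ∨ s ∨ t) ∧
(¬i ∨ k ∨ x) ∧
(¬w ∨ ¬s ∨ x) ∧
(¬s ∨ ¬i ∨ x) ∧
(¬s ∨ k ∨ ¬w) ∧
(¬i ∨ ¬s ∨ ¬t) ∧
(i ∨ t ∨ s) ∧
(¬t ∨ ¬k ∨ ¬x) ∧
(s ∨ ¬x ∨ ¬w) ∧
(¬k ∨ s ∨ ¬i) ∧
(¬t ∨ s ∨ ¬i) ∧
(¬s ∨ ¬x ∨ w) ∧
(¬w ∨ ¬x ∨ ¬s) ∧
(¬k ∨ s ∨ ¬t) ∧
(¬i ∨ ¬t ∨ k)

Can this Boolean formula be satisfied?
Yes

Yes, the formula is satisfiable.

One satisfying assignment is: i=False, w=False, x=False, s=False, t=True, k=False

Verification: With this assignment, all 18 clauses evaluate to true.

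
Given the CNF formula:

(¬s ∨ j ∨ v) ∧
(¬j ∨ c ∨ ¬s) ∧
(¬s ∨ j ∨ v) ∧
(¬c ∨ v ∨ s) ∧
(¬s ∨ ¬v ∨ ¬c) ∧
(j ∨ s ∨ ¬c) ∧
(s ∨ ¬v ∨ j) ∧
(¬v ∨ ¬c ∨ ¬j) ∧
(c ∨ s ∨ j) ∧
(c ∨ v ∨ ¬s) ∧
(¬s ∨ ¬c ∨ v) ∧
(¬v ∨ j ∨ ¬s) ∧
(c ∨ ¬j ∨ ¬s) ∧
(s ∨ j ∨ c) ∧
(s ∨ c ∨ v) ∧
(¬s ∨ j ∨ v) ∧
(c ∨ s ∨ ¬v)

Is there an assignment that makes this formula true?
No

No, the formula is not satisfiable.

No assignment of truth values to the variables can make all 17 clauses true simultaneously.

The formula is UNSAT (unsatisfiable).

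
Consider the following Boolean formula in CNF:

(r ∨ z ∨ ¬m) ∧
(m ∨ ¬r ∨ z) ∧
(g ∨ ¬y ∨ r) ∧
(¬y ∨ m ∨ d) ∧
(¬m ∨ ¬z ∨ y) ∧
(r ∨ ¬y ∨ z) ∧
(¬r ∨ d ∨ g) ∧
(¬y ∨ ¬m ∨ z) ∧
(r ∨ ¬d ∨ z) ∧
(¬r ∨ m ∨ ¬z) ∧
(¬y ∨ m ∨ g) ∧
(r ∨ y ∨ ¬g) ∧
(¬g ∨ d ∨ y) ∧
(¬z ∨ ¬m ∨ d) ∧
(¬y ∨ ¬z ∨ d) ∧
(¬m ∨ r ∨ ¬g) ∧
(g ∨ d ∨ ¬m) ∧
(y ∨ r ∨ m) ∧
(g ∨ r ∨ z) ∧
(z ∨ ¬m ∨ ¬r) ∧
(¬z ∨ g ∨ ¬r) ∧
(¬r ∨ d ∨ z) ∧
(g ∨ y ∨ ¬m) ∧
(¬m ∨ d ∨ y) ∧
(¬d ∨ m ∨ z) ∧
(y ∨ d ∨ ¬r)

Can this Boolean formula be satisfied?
Yes

Yes, the formula is satisfiable.

One satisfying assignment is: z=True, y=True, m=False, g=True, d=True, r=False

Verification: With this assignment, all 26 clauses evaluate to true.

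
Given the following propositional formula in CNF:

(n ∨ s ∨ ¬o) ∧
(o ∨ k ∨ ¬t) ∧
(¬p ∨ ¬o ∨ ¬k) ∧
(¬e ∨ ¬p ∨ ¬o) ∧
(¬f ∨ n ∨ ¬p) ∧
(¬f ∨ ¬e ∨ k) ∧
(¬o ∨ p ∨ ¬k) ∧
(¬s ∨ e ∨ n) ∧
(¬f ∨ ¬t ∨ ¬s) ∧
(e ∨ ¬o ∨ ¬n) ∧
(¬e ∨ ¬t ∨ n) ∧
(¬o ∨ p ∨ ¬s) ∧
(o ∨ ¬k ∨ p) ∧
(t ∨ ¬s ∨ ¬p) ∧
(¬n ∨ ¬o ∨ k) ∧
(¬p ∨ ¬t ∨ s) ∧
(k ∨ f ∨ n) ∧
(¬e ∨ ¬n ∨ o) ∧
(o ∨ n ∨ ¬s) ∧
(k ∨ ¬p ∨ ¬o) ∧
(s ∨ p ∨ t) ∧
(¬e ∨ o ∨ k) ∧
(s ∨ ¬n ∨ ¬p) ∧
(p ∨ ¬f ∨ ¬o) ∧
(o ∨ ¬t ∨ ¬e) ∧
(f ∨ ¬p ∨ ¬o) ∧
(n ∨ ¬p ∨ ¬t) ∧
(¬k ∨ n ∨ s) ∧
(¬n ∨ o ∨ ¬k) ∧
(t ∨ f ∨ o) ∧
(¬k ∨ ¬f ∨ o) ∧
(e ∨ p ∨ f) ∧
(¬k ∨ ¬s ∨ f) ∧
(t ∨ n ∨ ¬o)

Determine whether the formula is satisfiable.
Yes

Yes, the formula is satisfiable.

One satisfying assignment is: f=True, e=False, n=True, t=False, k=False, s=True, p=False, o=False

Verification: With this assignment, all 34 clauses evaluate to true.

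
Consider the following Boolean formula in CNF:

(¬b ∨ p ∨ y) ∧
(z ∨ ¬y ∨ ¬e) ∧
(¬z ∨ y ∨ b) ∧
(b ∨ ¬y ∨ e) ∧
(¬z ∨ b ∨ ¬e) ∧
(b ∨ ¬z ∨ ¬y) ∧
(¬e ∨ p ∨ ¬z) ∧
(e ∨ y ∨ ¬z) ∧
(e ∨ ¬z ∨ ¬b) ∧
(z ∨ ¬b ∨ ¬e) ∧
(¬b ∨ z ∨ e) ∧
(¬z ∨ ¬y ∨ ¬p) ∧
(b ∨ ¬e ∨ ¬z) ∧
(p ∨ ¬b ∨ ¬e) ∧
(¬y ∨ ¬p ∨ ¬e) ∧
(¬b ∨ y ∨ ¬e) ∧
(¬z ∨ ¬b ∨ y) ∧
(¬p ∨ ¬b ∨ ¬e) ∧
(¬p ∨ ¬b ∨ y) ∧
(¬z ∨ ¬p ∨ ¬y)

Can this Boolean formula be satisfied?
Yes

Yes, the formula is satisfiable.

One satisfying assignment is: b=False, z=False, y=False, p=False, e=False

Verification: With this assignment, all 20 clauses evaluate to true.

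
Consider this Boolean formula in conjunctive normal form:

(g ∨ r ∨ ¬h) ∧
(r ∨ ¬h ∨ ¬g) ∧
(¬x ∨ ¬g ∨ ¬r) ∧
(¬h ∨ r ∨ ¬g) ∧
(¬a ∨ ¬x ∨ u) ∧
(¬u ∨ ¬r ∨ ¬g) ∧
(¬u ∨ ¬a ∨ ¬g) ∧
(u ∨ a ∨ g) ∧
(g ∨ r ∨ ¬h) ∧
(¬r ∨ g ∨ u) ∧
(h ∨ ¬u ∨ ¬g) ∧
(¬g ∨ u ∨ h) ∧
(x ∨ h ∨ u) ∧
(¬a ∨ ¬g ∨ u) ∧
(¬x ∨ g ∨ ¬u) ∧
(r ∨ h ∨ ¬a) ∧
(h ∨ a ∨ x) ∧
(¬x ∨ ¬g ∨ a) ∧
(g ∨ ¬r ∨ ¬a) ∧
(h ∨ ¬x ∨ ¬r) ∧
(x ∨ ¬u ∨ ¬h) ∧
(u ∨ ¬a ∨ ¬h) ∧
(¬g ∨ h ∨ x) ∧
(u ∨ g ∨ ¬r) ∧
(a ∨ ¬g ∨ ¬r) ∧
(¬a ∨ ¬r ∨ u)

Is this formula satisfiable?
No

No, the formula is not satisfiable.

No assignment of truth values to the variables can make all 26 clauses true simultaneously.

The formula is UNSAT (unsatisfiable).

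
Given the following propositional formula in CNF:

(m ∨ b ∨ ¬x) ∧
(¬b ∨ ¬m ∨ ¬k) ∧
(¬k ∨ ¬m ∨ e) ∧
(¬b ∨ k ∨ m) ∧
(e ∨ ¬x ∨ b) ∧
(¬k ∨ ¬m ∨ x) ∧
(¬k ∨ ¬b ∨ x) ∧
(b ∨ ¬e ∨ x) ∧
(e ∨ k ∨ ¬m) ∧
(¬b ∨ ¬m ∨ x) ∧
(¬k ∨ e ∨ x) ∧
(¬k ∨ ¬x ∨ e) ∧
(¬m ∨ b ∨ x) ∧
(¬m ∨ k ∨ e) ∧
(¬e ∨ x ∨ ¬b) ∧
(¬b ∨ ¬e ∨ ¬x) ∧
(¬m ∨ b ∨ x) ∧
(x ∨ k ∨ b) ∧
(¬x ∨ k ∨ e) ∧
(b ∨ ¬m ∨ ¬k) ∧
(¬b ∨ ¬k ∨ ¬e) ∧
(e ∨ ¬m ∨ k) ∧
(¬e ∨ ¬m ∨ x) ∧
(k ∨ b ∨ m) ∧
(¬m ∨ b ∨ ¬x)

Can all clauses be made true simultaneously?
No

No, the formula is not satisfiable.

No assignment of truth values to the variables can make all 25 clauses true simultaneously.

The formula is UNSAT (unsatisfiable).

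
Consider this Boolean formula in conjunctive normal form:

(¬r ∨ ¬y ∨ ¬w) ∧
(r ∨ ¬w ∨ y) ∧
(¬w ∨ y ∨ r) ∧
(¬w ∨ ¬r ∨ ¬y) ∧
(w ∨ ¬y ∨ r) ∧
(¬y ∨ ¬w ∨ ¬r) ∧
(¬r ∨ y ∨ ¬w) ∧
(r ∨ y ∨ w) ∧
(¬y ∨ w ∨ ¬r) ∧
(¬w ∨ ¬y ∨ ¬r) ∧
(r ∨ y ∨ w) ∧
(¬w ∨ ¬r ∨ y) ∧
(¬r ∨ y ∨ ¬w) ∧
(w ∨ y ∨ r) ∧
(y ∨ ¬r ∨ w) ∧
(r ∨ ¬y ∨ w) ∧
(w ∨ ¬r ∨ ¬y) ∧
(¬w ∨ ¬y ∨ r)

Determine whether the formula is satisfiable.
No

No, the formula is not satisfiable.

No assignment of truth values to the variables can make all 18 clauses true simultaneously.

The formula is UNSAT (unsatisfiable).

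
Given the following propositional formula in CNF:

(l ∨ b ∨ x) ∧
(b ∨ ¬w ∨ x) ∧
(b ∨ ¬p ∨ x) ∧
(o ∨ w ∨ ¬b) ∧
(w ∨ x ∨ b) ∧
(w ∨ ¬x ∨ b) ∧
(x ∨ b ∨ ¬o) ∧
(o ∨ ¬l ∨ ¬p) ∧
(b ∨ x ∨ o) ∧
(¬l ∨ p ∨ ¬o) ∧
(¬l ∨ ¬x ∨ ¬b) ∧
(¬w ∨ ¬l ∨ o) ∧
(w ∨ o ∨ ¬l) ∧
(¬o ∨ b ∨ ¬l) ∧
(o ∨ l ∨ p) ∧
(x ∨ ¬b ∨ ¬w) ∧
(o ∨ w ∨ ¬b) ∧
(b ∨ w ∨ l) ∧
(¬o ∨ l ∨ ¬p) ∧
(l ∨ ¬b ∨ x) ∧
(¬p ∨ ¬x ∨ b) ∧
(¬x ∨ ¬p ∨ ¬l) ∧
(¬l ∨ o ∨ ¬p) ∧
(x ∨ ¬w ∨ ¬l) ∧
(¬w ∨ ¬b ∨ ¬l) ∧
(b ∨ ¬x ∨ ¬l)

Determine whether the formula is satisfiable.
Yes

Yes, the formula is satisfiable.

One satisfying assignment is: p=False, b=True, w=False, l=False, o=True, x=True

Verification: With this assignment, all 26 clauses evaluate to true.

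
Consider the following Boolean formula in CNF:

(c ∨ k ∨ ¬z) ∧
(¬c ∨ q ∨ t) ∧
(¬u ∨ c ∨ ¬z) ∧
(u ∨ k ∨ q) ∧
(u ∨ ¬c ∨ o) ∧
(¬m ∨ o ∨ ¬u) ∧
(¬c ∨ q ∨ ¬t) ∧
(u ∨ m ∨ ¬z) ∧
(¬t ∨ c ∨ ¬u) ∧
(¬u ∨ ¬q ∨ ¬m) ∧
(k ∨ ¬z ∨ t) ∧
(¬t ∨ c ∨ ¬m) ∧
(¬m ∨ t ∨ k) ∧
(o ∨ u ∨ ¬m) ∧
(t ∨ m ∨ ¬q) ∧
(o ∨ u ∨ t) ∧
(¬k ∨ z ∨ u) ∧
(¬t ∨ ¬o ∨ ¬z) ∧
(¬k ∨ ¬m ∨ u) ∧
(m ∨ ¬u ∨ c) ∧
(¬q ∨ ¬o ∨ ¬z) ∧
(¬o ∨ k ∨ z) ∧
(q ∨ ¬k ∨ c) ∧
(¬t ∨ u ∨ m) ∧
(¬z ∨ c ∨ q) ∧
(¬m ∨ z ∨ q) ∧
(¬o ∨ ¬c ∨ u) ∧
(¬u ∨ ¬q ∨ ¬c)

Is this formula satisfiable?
No

No, the formula is not satisfiable.

No assignment of truth values to the variables can make all 28 clauses true simultaneously.

The formula is UNSAT (unsatisfiable).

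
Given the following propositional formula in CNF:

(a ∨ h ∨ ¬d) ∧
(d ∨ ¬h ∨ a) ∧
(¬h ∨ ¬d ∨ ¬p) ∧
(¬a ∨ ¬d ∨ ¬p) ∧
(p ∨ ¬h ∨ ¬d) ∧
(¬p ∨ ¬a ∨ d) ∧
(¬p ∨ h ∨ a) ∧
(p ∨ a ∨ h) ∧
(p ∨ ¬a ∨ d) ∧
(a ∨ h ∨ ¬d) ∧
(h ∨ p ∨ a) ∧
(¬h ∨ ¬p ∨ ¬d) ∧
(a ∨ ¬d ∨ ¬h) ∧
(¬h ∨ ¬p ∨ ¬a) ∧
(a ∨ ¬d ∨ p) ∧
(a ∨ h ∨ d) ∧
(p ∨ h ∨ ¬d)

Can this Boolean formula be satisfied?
No

No, the formula is not satisfiable.

No assignment of truth values to the variables can make all 17 clauses true simultaneously.

The formula is UNSAT (unsatisfiable).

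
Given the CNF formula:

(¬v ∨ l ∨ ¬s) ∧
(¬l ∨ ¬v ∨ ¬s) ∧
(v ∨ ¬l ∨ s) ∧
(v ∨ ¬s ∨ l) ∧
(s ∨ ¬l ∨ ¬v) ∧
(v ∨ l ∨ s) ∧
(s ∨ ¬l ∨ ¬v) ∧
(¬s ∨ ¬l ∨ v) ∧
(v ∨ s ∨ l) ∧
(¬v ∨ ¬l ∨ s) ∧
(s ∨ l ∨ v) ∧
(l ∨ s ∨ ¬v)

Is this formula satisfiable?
No

No, the formula is not satisfiable.

No assignment of truth values to the variables can make all 12 clauses true simultaneously.

The formula is UNSAT (unsatisfiable).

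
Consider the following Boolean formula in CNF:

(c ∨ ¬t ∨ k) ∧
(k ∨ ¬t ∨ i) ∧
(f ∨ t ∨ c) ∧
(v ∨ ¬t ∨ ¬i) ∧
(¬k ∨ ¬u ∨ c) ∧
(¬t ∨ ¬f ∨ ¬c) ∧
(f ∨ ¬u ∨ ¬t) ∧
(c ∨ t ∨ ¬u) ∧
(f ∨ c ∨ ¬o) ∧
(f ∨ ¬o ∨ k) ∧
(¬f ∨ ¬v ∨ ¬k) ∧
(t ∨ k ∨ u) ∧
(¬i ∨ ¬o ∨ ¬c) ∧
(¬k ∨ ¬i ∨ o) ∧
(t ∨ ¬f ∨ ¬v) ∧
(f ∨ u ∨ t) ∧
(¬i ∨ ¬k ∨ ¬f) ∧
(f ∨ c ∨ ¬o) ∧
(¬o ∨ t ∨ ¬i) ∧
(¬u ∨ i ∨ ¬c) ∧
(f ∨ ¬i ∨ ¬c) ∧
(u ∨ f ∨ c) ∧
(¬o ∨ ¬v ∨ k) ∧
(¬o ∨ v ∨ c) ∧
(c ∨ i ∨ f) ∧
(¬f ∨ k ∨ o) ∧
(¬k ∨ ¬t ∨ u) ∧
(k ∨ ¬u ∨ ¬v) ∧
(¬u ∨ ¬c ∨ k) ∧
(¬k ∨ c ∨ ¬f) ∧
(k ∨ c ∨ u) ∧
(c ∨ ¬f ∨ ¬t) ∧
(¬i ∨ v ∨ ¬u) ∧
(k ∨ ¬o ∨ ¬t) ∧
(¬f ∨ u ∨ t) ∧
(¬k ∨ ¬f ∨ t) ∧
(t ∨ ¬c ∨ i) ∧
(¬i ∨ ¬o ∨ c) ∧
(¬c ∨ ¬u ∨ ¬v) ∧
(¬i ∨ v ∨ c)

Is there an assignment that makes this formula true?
No

No, the formula is not satisfiable.

No assignment of truth values to the variables can make all 40 clauses true simultaneously.

The formula is UNSAT (unsatisfiable).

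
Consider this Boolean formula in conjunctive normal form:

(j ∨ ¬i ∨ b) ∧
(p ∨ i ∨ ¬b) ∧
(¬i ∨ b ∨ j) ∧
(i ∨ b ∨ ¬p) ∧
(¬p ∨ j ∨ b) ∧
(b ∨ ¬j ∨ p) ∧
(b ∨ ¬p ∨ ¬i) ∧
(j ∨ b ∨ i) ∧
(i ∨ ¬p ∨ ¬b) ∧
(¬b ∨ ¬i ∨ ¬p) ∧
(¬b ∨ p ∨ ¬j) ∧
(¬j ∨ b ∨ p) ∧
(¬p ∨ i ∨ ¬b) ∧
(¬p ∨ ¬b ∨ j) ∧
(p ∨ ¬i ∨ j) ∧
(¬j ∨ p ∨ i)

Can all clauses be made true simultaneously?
No

No, the formula is not satisfiable.

No assignment of truth values to the variables can make all 16 clauses true simultaneously.

The formula is UNSAT (unsatisfiable).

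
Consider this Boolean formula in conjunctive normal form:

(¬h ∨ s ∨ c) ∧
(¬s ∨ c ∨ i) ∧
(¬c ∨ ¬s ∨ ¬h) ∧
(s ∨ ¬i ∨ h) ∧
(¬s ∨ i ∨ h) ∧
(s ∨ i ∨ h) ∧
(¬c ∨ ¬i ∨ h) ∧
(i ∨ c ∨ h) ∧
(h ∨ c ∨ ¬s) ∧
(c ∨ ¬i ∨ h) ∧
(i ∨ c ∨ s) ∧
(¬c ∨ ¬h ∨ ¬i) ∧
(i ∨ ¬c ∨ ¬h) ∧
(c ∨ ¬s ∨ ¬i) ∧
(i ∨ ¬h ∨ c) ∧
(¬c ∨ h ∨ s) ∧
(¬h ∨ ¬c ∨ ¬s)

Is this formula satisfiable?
No

No, the formula is not satisfiable.

No assignment of truth values to the variables can make all 17 clauses true simultaneously.

The formula is UNSAT (unsatisfiable).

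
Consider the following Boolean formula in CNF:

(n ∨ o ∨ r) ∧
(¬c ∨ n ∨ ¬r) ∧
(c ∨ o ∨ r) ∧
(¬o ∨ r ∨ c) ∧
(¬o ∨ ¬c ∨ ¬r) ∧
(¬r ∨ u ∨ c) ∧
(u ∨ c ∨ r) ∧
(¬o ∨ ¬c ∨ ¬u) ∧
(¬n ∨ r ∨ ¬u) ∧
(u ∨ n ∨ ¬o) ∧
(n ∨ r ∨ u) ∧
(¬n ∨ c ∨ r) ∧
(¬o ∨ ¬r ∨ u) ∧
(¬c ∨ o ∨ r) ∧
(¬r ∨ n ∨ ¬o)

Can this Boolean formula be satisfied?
Yes

Yes, the formula is satisfiable.

One satisfying assignment is: r=False, o=True, u=False, n=True, c=True

Verification: With this assignment, all 15 clauses evaluate to true.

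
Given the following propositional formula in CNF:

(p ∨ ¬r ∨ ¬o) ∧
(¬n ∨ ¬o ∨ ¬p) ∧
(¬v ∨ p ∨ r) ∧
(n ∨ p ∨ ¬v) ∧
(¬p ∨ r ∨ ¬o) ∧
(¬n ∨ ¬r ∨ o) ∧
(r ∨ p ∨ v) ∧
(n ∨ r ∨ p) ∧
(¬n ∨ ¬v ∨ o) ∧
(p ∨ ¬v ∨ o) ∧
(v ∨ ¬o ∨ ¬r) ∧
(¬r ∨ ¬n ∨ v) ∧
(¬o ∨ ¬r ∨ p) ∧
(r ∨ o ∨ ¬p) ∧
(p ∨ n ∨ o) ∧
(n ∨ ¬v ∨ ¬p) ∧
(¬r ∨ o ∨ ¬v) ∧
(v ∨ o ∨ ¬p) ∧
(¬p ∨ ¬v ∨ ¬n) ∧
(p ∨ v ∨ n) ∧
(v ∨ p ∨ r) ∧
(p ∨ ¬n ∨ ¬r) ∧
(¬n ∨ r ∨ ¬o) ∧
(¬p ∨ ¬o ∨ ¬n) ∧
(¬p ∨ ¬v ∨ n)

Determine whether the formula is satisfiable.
No

No, the formula is not satisfiable.

No assignment of truth values to the variables can make all 25 clauses true simultaneously.

The formula is UNSAT (unsatisfiable).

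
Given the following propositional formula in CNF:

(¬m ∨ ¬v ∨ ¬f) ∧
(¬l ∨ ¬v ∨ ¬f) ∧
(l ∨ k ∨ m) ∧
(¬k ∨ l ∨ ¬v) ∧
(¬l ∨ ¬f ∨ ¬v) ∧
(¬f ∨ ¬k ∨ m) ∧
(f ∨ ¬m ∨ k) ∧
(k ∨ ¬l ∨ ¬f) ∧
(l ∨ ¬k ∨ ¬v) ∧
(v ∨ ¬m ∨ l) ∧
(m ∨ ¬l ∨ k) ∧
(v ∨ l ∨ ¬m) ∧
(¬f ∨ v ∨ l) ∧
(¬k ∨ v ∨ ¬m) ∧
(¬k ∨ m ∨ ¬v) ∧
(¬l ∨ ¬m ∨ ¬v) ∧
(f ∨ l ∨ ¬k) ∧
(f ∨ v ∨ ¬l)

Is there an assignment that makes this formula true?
No

No, the formula is not satisfiable.

No assignment of truth values to the variables can make all 18 clauses true simultaneously.

The formula is UNSAT (unsatisfiable).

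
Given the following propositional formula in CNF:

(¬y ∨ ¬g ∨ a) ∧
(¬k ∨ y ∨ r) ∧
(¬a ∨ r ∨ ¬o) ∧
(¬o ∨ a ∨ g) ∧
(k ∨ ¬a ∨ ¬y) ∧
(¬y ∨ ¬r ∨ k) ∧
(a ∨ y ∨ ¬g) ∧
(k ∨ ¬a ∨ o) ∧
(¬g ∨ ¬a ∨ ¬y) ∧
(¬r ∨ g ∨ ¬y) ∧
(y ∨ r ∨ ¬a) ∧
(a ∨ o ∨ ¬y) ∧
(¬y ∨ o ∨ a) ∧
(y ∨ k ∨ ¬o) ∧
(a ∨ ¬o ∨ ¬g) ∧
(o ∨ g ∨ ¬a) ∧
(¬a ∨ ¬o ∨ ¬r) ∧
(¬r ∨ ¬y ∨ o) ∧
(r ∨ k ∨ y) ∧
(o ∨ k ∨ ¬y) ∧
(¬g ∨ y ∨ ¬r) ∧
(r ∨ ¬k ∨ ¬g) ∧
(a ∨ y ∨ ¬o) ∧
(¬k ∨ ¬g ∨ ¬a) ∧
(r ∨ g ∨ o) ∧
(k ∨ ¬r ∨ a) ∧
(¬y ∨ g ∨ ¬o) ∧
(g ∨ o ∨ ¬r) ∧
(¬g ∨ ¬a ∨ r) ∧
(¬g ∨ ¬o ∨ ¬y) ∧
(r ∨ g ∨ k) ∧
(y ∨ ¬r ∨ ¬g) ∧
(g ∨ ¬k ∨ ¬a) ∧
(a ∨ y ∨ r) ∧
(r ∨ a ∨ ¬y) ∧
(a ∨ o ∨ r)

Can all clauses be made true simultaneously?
No

No, the formula is not satisfiable.

No assignment of truth values to the variables can make all 36 clauses true simultaneously.

The formula is UNSAT (unsatisfiable).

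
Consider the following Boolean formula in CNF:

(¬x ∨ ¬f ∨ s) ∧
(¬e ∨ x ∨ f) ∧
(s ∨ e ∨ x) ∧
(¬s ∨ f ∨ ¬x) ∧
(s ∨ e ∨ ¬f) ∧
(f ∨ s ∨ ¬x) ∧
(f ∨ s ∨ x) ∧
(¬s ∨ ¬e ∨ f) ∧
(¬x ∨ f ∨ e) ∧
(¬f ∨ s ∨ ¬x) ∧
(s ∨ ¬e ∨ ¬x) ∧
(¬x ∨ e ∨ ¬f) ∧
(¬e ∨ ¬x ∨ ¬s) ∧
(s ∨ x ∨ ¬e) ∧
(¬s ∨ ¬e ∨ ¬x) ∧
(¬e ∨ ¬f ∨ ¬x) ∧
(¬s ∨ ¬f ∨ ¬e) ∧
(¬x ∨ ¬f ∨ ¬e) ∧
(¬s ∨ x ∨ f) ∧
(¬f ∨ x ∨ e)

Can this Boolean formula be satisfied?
No

No, the formula is not satisfiable.

No assignment of truth values to the variables can make all 20 clauses true simultaneously.

The formula is UNSAT (unsatisfiable).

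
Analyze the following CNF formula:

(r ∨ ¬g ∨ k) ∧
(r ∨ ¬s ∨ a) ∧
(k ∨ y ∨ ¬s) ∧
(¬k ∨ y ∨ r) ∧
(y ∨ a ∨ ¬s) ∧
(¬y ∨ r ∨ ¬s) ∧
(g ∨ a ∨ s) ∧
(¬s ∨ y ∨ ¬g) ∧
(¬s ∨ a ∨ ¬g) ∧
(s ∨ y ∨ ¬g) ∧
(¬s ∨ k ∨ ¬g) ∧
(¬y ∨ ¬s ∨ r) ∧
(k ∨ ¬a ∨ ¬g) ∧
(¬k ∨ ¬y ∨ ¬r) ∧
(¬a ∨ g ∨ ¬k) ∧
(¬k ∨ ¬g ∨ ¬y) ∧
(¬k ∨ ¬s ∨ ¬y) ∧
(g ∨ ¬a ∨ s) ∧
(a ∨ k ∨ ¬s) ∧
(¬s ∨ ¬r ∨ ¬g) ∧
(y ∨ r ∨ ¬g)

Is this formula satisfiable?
Yes

Yes, the formula is satisfiable.

One satisfying assignment is: r=True, a=False, y=True, k=False, s=False, g=True

Verification: With this assignment, all 21 clauses evaluate to true.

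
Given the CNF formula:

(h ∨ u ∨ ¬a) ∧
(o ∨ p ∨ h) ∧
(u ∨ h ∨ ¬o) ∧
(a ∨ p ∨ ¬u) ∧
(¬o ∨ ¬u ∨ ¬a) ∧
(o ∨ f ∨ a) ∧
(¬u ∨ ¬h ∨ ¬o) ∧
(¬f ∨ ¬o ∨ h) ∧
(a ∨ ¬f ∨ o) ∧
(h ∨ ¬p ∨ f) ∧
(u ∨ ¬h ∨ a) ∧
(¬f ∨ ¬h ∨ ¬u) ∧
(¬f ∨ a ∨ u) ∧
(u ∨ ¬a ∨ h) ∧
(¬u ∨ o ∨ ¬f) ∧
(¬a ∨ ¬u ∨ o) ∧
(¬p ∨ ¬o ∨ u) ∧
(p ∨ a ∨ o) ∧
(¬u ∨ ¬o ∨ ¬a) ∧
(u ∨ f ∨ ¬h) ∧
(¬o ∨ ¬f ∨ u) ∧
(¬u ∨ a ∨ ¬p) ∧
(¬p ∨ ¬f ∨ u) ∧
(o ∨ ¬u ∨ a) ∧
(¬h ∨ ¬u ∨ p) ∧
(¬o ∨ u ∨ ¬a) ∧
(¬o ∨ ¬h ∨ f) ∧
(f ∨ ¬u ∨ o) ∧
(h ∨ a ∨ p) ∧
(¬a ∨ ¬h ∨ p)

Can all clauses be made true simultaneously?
No

No, the formula is not satisfiable.

No assignment of truth values to the variables can make all 30 clauses true simultaneously.

The formula is UNSAT (unsatisfiable).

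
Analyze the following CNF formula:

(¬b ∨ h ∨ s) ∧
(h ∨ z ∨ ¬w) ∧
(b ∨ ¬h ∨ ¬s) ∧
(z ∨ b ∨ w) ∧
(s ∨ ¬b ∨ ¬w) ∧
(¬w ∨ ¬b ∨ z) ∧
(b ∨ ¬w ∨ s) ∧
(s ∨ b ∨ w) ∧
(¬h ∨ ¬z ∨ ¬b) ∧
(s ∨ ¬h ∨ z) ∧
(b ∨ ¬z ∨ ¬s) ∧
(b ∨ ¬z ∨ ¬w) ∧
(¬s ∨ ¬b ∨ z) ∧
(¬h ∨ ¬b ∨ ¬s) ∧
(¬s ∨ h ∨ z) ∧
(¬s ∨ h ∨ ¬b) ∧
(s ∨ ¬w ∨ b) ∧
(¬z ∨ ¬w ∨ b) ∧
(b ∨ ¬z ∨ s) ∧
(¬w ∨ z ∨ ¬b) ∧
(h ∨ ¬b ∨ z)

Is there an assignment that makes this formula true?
No

No, the formula is not satisfiable.

No assignment of truth values to the variables can make all 21 clauses true simultaneously.

The formula is UNSAT (unsatisfiable).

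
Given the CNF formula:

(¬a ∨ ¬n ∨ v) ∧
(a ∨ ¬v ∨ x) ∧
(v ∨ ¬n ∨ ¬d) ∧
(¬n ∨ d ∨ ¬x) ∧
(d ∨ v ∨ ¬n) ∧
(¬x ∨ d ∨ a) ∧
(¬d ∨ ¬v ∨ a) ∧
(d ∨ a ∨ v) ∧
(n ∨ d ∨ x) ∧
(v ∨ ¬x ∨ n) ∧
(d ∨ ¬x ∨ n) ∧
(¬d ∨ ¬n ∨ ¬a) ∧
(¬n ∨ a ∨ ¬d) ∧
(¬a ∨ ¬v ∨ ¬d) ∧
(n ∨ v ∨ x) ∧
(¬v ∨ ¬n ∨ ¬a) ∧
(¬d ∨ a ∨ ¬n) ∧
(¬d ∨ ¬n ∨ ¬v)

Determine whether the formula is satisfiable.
No

No, the formula is not satisfiable.

No assignment of truth values to the variables can make all 18 clauses true simultaneously.

The formula is UNSAT (unsatisfiable).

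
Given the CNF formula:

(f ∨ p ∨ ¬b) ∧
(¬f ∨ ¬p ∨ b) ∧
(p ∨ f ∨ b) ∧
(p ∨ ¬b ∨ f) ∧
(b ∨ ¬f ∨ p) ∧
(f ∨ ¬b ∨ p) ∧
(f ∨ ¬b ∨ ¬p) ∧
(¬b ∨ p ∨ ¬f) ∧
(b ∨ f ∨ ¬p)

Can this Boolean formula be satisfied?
Yes

Yes, the formula is satisfiable.

One satisfying assignment is: f=True, p=True, b=True

Verification: With this assignment, all 9 clauses evaluate to true.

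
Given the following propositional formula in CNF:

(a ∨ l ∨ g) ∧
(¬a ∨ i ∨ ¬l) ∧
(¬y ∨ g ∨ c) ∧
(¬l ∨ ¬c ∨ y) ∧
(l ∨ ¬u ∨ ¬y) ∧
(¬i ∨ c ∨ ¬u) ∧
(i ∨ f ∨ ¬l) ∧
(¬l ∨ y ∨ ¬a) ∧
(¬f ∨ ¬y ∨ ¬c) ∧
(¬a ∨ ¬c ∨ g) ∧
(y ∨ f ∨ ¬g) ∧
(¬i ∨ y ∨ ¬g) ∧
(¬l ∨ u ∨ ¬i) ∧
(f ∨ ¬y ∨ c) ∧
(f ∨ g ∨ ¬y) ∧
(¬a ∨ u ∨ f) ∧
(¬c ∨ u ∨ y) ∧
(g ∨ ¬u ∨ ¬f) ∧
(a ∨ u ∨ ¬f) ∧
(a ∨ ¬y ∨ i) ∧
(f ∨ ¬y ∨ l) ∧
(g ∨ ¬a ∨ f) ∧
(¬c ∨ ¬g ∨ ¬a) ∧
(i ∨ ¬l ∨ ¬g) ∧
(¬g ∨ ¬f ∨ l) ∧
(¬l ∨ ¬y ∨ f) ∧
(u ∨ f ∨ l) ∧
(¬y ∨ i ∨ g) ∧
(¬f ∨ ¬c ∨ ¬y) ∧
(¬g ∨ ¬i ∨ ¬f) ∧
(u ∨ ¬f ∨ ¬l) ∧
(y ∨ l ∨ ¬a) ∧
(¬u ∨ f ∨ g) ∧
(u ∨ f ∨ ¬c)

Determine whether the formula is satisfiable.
No

No, the formula is not satisfiable.

No assignment of truth values to the variables can make all 34 clauses true simultaneously.

The formula is UNSAT (unsatisfiable).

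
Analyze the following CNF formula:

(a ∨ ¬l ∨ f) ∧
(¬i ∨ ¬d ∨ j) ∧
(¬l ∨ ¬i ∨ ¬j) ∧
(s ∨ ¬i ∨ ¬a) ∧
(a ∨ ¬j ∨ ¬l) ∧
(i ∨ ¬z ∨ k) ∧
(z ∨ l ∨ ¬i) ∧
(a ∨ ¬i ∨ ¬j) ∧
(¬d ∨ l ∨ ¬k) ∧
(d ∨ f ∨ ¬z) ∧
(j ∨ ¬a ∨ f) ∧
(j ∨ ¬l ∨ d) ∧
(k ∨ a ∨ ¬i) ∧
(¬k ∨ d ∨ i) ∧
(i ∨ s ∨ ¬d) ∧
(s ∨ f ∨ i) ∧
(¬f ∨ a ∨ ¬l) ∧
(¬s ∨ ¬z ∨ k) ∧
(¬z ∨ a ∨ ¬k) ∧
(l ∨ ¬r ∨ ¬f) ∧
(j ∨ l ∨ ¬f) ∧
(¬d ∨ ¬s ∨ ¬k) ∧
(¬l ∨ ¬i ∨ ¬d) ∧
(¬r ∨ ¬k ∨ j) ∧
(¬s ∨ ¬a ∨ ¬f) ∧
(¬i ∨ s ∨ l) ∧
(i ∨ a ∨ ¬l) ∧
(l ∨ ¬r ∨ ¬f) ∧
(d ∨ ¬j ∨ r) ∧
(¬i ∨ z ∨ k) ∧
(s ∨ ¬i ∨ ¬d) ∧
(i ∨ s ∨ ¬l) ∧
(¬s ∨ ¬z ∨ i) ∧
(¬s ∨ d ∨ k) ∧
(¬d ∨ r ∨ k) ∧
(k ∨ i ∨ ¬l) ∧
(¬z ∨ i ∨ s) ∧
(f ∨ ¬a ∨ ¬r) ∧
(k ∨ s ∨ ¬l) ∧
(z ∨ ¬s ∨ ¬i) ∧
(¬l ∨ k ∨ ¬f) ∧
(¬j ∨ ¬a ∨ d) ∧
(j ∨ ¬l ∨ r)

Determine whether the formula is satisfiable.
Yes

Yes, the formula is satisfiable.

One satisfying assignment is: j=True, r=True, z=False, s=True, d=True, l=False, f=False, a=False, i=False, k=False

Verification: With this assignment, all 43 clauses evaluate to true.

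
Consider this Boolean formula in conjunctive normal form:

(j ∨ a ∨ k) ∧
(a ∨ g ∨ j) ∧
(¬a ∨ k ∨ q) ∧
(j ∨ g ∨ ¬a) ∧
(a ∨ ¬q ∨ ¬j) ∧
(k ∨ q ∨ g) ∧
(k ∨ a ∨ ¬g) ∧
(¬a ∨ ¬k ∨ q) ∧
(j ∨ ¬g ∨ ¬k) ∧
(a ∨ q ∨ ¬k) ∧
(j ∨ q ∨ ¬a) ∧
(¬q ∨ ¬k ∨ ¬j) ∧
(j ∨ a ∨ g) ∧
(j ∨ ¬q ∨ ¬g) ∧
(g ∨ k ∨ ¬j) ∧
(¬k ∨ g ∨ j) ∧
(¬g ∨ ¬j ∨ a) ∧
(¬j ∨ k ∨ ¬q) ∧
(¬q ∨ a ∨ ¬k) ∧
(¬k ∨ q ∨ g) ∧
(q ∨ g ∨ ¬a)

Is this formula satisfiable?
No

No, the formula is not satisfiable.

No assignment of truth values to the variables can make all 21 clauses true simultaneously.

The formula is UNSAT (unsatisfiable).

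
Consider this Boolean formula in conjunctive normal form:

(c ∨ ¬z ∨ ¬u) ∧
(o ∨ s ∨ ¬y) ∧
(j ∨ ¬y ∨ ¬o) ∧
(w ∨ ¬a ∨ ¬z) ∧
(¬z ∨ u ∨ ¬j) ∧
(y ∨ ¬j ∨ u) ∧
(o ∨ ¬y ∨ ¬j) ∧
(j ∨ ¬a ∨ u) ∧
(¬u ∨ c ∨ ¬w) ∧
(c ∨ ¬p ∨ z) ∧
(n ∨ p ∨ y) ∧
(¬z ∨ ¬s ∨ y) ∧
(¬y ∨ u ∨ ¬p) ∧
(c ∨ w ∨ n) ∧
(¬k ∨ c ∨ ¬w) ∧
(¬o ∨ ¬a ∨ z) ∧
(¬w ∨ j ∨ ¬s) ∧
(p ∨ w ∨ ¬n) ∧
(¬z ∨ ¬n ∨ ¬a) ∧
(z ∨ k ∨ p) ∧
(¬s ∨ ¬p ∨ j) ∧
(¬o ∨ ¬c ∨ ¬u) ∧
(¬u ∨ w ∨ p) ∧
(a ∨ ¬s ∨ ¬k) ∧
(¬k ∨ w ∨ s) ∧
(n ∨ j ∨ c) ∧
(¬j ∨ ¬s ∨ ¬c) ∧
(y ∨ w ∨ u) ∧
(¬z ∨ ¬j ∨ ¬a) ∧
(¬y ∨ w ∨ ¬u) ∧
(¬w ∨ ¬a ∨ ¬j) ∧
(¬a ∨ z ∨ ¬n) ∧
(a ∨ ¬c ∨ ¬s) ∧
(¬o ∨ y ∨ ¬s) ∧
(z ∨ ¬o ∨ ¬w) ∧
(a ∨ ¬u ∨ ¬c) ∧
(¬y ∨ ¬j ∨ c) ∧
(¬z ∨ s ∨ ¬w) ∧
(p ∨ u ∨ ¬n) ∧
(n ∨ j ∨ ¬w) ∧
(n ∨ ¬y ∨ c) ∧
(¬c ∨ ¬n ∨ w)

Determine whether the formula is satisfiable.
Yes

Yes, the formula is satisfiable.

One satisfying assignment is: s=False, k=False, y=False, z=False, a=False, u=False, c=True, j=False, n=True, o=False, w=True, p=True

Verification: With this assignment, all 42 clauses evaluate to true.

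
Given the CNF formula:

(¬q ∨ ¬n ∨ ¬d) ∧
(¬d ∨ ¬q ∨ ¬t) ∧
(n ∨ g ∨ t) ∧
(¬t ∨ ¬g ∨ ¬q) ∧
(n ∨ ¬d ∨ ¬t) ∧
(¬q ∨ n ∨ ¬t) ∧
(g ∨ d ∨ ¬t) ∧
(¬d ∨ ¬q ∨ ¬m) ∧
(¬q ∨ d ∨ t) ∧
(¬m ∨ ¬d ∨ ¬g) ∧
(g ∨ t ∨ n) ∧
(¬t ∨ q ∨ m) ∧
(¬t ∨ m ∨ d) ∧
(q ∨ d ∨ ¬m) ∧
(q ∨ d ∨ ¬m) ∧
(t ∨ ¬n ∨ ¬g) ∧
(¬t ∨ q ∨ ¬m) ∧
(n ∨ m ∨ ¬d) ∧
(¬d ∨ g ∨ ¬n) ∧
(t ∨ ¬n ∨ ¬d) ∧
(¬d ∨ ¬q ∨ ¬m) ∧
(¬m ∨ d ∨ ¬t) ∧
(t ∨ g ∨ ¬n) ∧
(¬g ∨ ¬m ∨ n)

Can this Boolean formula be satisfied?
Yes

Yes, the formula is satisfiable.

One satisfying assignment is: n=False, g=True, d=False, q=False, t=False, m=False

Verification: With this assignment, all 24 clauses evaluate to true.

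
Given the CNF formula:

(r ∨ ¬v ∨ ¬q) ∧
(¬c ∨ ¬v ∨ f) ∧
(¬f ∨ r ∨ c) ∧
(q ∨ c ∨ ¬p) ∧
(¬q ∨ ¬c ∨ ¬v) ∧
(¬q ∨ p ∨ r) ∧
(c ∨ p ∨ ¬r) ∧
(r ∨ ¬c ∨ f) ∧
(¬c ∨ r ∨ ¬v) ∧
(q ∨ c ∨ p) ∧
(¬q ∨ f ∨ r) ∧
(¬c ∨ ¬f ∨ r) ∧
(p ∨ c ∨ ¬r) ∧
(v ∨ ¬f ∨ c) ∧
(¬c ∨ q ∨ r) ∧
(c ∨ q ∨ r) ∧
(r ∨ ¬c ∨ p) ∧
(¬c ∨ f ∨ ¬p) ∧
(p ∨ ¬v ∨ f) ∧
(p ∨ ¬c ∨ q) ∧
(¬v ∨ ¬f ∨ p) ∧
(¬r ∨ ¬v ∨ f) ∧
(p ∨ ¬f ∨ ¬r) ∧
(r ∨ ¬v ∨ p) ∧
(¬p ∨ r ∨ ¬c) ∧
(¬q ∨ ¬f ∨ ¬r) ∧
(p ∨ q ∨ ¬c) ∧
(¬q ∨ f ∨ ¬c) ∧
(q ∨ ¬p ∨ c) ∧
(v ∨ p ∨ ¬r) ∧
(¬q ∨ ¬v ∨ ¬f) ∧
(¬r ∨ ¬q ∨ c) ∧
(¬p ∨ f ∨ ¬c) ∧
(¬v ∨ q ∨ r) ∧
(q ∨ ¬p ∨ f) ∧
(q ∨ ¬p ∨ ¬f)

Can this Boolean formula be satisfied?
No

No, the formula is not satisfiable.

No assignment of truth values to the variables can make all 36 clauses true simultaneously.

The formula is UNSAT (unsatisfiable).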